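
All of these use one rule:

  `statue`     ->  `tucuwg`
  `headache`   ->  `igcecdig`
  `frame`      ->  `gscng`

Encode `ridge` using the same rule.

Two shifts are in play — +2 for a/e/i/o/u, +1 for every other letter.
On ridge: r(cons)+1=s, i(vowel)+2=k, d(cons)+1=e, g(cons)+1=h, e(vowel)+2=g.

skehg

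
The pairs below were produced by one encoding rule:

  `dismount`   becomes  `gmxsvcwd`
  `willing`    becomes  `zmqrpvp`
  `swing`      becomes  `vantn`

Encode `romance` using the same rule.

In dismount: d→g is +3, i→m is +4, s→x is +5, m→s is +6 — the shift increases by 1 each position. Letter i (0-indexed) is shifted by i+3, so successive shifts are 3, 4, 5, ….
On romance: r+3=u, o+4=s, m+5=r, a+6=g, n+7=u, c+8=k, e+9=n.

usrgukn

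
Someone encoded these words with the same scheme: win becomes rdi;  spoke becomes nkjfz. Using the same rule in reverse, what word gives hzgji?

melon

Compare letters: w→r is +21, i→d is +21, n→i is +21 — a constant shift. Every letter moves 21 places later in the alphabet, wrapping around z→a.
Reversing it on hzgji: h−21=m, z−21=e, g−21=l, j−21=o, i−21=n.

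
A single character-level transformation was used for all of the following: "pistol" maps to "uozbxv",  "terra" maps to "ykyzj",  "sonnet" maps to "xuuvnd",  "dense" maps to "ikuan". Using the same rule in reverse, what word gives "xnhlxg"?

In pistol: p→u is +5, i→o is +6, s→z is +7, t→b is +8 — the shift increases by 1 each position. The shift increases by 1 at each position, starting from +5: 5, 6, 7, ….
Reversing it on xnhlxg: x−5=s, n−6=h, h−7=a, l−8=d, x−9=o, g−10=w.

shadow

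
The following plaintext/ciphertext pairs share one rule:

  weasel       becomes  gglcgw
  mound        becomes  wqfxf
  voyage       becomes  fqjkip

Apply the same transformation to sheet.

cjpov

Shifts by position in weasel: pos 0: w→g (+10), pos 1: e→g (+2), pos 2: a→l (+11), pos 3: s→c (+10), pos 4: e→g (+2), pos 5: l→w (+11) — repeating every 3. A repeating key of period 3 is used — shifts +10, +2, +11 over and over.
Applying it to sheet: s+10=c, h+2=j, e+11=p, e+10=o, t+2=v.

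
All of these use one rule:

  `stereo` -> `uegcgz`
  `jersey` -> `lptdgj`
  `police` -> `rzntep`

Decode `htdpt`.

fiber

Shifts by position in stereo: pos 0: s→u (+2), pos 1: t→e (+11), pos 2: e→g (+2), pos 3: r→c (+11) — repeating every 2. The shifts repeat in a cycle of length 2: positions 0,1,… shift by +2, +11, then the pattern repeats.
Undoing it on htdpt: h−2=f, t−11=i, d−2=b, p−11=e, t−2=r.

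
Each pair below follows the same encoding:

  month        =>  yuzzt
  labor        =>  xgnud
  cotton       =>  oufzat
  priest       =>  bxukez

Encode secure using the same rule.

Shifts by position in month: pos 0: m→y (+12), pos 1: o→u (+6), pos 2: n→z (+12), pos 3: t→z (+6) — repeating every 2. It's a Vigenère-style cipher with numeric key [12,6]: position i shifts by key[i mod 2].
On secure: s+12=e, e+6=k, c+12=o, u+6=a, r+12=d, e+6=k.

ekoadk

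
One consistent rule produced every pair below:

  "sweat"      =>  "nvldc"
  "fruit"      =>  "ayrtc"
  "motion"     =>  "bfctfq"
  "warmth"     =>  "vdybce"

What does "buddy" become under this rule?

Each letter's alphabet position (a=0..z=25) is mapped through 15·x+3 mod 26 — an affine cipher.
Applying it to buddy: b(1)→15·1+3≡18=s; u(20)→15·20+3≡17=r; d(3)→15·3+3≡22=w; d(3)→15·3+3≡22=w; y(24)→15·24+3≡25=z (all mod 26).

srwwz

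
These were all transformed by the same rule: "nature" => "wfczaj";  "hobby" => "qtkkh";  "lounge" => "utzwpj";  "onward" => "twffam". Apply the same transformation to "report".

The rule splits by letter class: vowels +5, consonants +9.
For report: r(cons)+9=a, e(vowel)+5=j, p(cons)+9=y, o(vowel)+5=t, r(cons)+9=a, t(cons)+9=c.

ajytac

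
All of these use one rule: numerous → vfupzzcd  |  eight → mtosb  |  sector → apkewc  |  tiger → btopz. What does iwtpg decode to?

alley

Shifts by position in numerous: pos 0: n→v (+8), pos 1: u→f (+11), pos 2: m→u (+8), pos 3: e→p (+11) — repeating every 2. The shifts repeat in a cycle of length 2: positions 0,1,… shift by +8, +11, then the pattern repeats.
Undoing it on iwtpg: i−8=a, w−11=l, t−8=l, p−11=e, g−8=y.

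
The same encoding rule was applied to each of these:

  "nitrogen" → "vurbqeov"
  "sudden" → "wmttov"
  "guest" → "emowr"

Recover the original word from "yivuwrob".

canister

n(13)→v(21) and i(8)→u(20) fit y≡21x+8 (mod 26); the inverse of 21 mod 26 is 5. Treating letters as 0–25, the rule is x ↦ 21x + 8 (mod 26).
Decoding yivuwrob: y(24)→5·(24−8)≡2=c; i(8)→5·(8−8)≡0=a; v(21)→5·(21−8)≡13=n; u(20)→5·(20−8)≡8=i; w(22)→5·(22−8)≡18=s; r(17)→5·(17−8)≡19=t; o(14)→5·(14−8)≡4=e; b(1)→5·(1−8)≡17=r (all mod 26).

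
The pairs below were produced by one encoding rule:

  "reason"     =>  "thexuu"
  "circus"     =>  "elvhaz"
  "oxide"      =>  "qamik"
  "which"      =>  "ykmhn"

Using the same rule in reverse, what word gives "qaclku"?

In reason: r→t is +2, e→h is +3, a→e is +4, s→x is +5 — the shift increases by 1 each position. The shift increases by 1 at each position, starting from +2: 2, 3, 4, ….
Decoding qaclku: q−2=o, a−3=x, c−4=y, l−5=g, k−6=e, u−7=n.

oxygen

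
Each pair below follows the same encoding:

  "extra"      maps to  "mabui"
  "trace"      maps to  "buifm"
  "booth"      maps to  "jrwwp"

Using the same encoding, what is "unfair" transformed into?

The shifts repeat in a cycle of length 2: positions 0,1,… shift by +8, +3, then the pattern repeats.
Applying it to unfair: u+8=c, n+3=q, f+8=n, a+3=d, i+8=q, r+3=u.

cqndqu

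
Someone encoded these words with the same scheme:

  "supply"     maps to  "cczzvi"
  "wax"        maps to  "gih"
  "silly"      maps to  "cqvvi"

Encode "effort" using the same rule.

mppwbd

The rule splits by letter class: vowels +8, consonants +10.
On effort: e(vowel)+8=m, f(cons)+10=p, f(cons)+10=p, o(vowel)+8=w, r(cons)+10=b, t(cons)+10=d.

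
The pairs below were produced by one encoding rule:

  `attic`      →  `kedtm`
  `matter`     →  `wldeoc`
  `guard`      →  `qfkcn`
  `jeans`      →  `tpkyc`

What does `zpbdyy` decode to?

It's a Vigenère-style cipher with numeric key [10,11]: position i shifts by key[i mod 2].
Decoding zpbdyy: z−10=p, p−11=e, b−10=r, d−11=s, y−10=o, y−11=n.

person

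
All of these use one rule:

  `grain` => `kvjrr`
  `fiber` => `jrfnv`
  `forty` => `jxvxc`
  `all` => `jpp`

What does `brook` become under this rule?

The shift depends on letter class: consonant g→k is +4, but vowel a→j is +9. Vowels shift forward by 9 and consonants shift forward by 4.
Applying it to brook: b(cons)+4=f, r(cons)+4=v, o(vowel)+9=x, o(vowel)+9=x, k(cons)+4=o.

fvxxo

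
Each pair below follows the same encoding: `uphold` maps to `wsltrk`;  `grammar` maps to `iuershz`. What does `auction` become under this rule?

In uphold: u→w is +2, p→s is +3, h→l is +4, o→t is +5 — the shift increases by 1 each position. Letter i (0-indexed) is shifted by i+2, so successive shifts are 2, 3, 4, ….
On auction: a+2=c, u+3=x, c+4=g, t+5=y, i+6=o, o+7=v, n+8=v.

cxgyovv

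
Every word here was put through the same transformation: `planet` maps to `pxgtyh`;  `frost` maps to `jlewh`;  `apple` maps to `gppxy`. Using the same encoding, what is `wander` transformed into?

Each letter's alphabet position (a=0..z=25) is mapped through 11·x+6 mod 26 — an affine cipher.
For wander: w(22)→11·22+6≡14=o; a(0)→11·0+6≡6=g; n(13)→11·13+6≡19=t; d(3)→11·3+6≡13=n; e(4)→11·4+6≡24=y; r(17)→11·17+6≡11=l (all mod 26).

ogtnyl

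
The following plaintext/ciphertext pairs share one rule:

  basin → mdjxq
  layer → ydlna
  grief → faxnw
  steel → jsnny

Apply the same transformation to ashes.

b(1)→m(12) and a(0)→d(3) fit y≡9x+3 (mod 26); the inverse of 9 mod 26 is 3. Treating letters as 0–25, the rule is x ↦ 9x + 3 (mod 26).
Applying it to ashes: a(0)→9·0+3≡3=d; s(18)→9·18+3≡9=j; h(7)→9·7+3≡14=o; e(4)→9·4+3≡13=n; s(18)→9·18+3≡9=j (all mod 26).

djonj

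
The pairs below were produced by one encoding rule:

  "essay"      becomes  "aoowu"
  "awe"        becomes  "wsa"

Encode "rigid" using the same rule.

necez

Compare letters: e→a is +22, s→o is +22, s→o is +22 — a constant shift. This is a Caesar cipher with shift 22.
Applying it to rigid: r+22=n, i+22=e, g+22=c, i+22=e, d+22=z.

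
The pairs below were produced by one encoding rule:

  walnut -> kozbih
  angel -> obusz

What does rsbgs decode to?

dense

Compare letters: w→k is +14, a→o is +14, l→z is +14 — a constant shift. Every letter moves 14 places later in the alphabet, wrapping around z→a.
Undoing it on rsbgs: r−14=d, s−14=e, b−14=n, g−14=s, s−14=e.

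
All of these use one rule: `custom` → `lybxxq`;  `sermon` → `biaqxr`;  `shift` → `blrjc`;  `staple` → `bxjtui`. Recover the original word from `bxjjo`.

staff

It's a Vigenère-style cipher with numeric key [9,4]: position i shifts by key[i mod 2].
Undoing it on bxjjo: b−9=s, x−4=t, j−9=a, j−4=f, o−9=f.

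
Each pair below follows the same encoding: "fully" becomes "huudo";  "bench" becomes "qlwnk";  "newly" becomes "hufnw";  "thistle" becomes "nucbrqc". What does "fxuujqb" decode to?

shallow

Two steps: reverse the string, then apply a Caesar shift of +9.
Reversing it on fxuujqb: shift back: f−9=w, x−9=o, u−9=l, u−9=l, j−9=a, q−9=h, b−9=s → wollahs; then reverse → shallow.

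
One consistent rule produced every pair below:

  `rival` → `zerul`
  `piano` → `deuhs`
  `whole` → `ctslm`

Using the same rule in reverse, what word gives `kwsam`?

r(17)→z(25) and i(8)→e(4) fit y≡11x+20 (mod 26); the inverse of 11 mod 26 is 19. This is an affine cipher: with a=0,…,z=25, each position x becomes (11x+20) mod 26.
Undoing it on kwsam: k(10)→19·(10−20)≡18=s; w(22)→19·(22−20)≡12=m; s(18)→19·(18−20)≡14=o; a(0)→19·(0−20)≡10=k; m(12)→19·(12−20)≡4=e (all mod 26).

smoke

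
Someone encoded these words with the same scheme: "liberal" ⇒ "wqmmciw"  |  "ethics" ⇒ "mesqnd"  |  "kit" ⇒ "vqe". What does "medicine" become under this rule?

Two shifts are in play — +8 for a/e/i/o/u, +11 for every other letter.
On medicine: m(cons)+11=x, e(vowel)+8=m, d(cons)+11=o, i(vowel)+8=q, c(cons)+11=n, i(vowel)+8=q, n(cons)+11=y, e(vowel)+8=m.

xmoqnqym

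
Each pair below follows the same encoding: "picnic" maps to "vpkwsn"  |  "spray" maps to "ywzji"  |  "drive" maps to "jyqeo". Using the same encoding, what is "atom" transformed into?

The shift increases by 1 at each position, starting from +6: 6, 7, 8, ….
On atom: a+6=g, t+7=a, o+8=w, m+9=v.

gawv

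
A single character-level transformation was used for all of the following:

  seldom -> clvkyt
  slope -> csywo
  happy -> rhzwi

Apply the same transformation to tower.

Shifts by position in seldom: pos 0: s→c (+10), pos 1: e→l (+7), pos 2: l→v (+10), pos 3: d→k (+7) — repeating every 2. A repeating key of period 2 is used — shifts +10, +7 over and over.
For tower: t+10=d, o+7=v, w+10=g, e+7=l, r+10=b.

dvglb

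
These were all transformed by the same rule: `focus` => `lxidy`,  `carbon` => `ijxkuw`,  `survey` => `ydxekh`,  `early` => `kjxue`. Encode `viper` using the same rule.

brvnx

It's a Vigenère-style cipher with numeric key [6,9]: position i shifts by key[i mod 2].
Applying it to viper: v+6=b, i+9=r, p+6=v, e+9=n, r+6=x.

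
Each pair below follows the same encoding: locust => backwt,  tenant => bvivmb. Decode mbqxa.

spite

The output letters match the input read backwards, each shifted +8: locust reversed is tsucol. Two steps: reverse the string, then apply a Caesar shift of +8.
Undoing it on mbqxa: shift back: m−8=e, b−8=t, q−8=i, x−8=p, a−8=s → etips; then reverse → spite.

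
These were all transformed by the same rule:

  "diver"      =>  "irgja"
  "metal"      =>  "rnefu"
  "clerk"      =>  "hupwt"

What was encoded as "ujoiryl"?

Shifts by position in diver: pos 0: d→i (+5), pos 1: i→r (+9), pos 2: v→g (+11), pos 3: e→j (+5), pos 4: r→a (+9) — repeating every 3. A repeating key of period 3 is used — shifts +5, +9, +11 over and over.
Reversing it on ujoiryl: u−5=p, j−9=a, o−11=d, i−5=d, r−9=i, y−11=n, l−5=g.

padding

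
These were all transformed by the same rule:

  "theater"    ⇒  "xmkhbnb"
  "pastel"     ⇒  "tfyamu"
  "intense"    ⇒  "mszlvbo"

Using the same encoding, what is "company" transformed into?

In theater: t→x is +4, h→m is +5, e→k is +6, a→h is +7 — the shift increases by 1 each position. Each letter shifts forward by (position + 4), i.e. 4, 5, 6, … — the shift grows by one for each successive letter.
For company: c+4=g, o+5=t, m+6=s, p+7=w, a+8=i, n+9=w, y+10=i.

gtswiwi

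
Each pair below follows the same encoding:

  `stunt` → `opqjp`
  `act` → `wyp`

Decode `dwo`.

has

Compare letters: s→o is +22, t→p is +22, u→q is +22 — a constant shift. It's a constant shift of +22 (ROT22).
Reversing it on dwo: d−22=h, w−22=a, o−22=s.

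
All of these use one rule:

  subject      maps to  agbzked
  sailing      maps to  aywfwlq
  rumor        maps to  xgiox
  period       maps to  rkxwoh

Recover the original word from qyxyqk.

This is an affine cipher: with a=0,…,z=25, each position x becomes (3x+24) mod 26.
Decoding qyxyqk: q(16)→9·(16−24)≡6=g; y(24)→9·(24−24)≡0=a; x(23)→9·(23−24)≡17=r; y(24)→9·(24−24)≡0=a; q(16)→9·(16−24)≡6=g; k(10)→9·(10−24)≡4=e (all mod 26).

garage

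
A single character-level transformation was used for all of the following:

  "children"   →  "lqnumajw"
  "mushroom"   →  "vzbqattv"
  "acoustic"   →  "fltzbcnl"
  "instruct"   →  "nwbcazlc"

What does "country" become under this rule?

The shift depends on letter class: consonant c→l is +9, but vowel i→n is +5. The rule splits by letter class: vowels +5, consonants +9.
On country: c(cons)+9=l, o(vowel)+5=t, u(vowel)+5=z, n(cons)+9=w, t(cons)+9=c, r(cons)+9=a, y(cons)+9=h.

ltzwcah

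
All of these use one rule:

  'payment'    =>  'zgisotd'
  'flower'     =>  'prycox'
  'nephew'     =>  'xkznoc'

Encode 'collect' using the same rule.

Shifts by position in payment: pos 0: p→z (+10), pos 1: a→g (+6), pos 2: y→i (+10), pos 3: m→s (+6) — repeating every 2. A repeating key of period 2 is used — shifts +10, +6 over and over.
For collect: c+10=m, o+6=u, l+10=v, l+6=r, e+10=o, c+6=i, t+10=d.

muvroid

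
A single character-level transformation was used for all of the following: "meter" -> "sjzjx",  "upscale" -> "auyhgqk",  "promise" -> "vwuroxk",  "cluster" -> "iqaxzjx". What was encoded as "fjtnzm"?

Shifts by position in meter: pos 0: m→s (+6), pos 1: e→j (+5), pos 2: t→z (+6), pos 3: e→j (+5) — repeating every 2. The shifts repeat in a cycle of length 2: positions 0,1,… shift by +6, +5, then the pattern repeats.
Decoding fjtnzm: f−6=z, j−5=e, t−6=n, n−5=i, z−6=t, m−5=h.

zenith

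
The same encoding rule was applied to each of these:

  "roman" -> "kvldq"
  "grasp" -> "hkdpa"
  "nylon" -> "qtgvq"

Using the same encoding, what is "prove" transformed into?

akvex

Each letter's alphabet position (a=0..z=25) is mapped through 5·x+3 mod 26 — an affine cipher.
Applying it to prove: p(15)→5·15+3≡0=a; r(17)→5·17+3≡10=k; o(14)→5·14+3≡21=v; v(21)→5·21+3≡4=e; e(4)→5·4+3≡23=x (all mod 26).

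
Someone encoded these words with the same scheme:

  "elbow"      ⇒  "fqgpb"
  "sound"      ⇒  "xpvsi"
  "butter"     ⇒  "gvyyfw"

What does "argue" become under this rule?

Vowels shift forward by 1 and consonants shift forward by 5.
On argue: a(vowel)+1=b, r(cons)+5=w, g(cons)+5=l, u(vowel)+1=v, e(vowel)+1=f.

bwlvf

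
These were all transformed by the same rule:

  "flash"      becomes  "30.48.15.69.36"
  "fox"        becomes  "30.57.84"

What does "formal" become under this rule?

30.57.66.51.15.48

With a=1..z=26, the number is 3·pos + 12.
On formal: f=6→30, o=15→57, r=18→66, m=13→51, a=1→15, l=12→48.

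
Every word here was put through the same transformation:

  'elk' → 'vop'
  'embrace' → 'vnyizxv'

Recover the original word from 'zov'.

ale

This is the alphabet-reversal cipher (Atbash): a becomes z, b becomes y, etc.
Reversing it on zov: z↔a, o↔l, v↔e.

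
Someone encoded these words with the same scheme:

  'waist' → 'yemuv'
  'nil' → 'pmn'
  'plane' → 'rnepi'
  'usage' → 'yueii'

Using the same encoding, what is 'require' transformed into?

The shift depends on letter class: consonant w→y is +2, but vowel a→e is +4. Two shifts are in play — +4 for a/e/i/o/u, +2 for every other letter.
On require: r(cons)+2=t, e(vowel)+4=i, q(cons)+2=s, u(vowel)+4=y, i(vowel)+4=m, r(cons)+2=t, e(vowel)+4=i.

tisymti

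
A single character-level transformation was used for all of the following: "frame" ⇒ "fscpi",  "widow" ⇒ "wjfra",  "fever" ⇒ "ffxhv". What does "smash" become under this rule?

In frame: f→f is +0, r→s is +1, a→c is +2, m→p is +3 — the shift increases by 1 each position. Each letter shifts forward by its position index (0, 1, 2, …) — the shift grows by one for each successive letter.
On smash: s+0=s, m+1=n, a+2=c, s+3=v, h+4=l.

sncvl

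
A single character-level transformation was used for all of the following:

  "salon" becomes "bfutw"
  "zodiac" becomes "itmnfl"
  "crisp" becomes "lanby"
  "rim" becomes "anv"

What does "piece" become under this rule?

ynjlj

The shift depends on letter class: consonant s→b is +9, but vowel a→f is +5. The rule splits by letter class: vowels +5, consonants +9.
On piece: p(cons)+9=y, i(vowel)+5=n, e(vowel)+5=j, c(cons)+9=l, e(vowel)+5=j.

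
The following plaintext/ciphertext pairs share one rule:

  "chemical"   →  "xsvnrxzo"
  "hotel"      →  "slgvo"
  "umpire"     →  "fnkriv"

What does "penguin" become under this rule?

kvmtfrm

Each pair mirrors across the alphabet (c↔x, h↔s, e↔v): positions sum to 25. This is the alphabet-reversal cipher (Atbash): a becomes z, b becomes y, etc.
Applying it to penguin: p↔k, e↔v, n↔m, g↔t, u↔f, i↔r, n↔m.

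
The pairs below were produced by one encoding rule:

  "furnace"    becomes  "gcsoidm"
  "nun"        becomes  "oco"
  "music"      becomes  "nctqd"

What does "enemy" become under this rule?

The shift depends on letter class: consonant f→g is +1, but vowel u→c is +8. The rule splits by letter class: vowels +8, consonants +1.
Applying it to enemy: e(vowel)+8=m, n(cons)+1=o, e(vowel)+8=m, m(cons)+1=n, y(cons)+1=z.

momnz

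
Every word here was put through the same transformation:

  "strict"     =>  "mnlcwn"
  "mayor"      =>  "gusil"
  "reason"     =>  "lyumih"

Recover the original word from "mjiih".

Compare letters: s→m is +20, t→n is +20, r→l is +20 — a constant shift. This is a Caesar cipher with shift 20.
Undoing it on mjiih: m−20=s, j−20=p, i−20=o, i−20=o, h−20=n.

spoon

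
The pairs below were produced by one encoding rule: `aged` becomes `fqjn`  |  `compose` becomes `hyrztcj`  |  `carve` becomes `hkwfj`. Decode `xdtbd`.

story

A repeating key of period 2 is used — shifts +5, +10 over and over.
Reversing it on xdtbd: x−5=s, d−10=t, t−5=o, b−10=r, d−5=y.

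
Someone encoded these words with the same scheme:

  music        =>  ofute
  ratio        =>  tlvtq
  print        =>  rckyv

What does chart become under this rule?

Shifts by position in music: pos 0: m→o (+2), pos 1: u→f (+11), pos 2: s→u (+2), pos 3: i→t (+11) — repeating every 2. It's a Vigenère-style cipher with numeric key [2,11]: position i shifts by key[i mod 2].
On chart: c+2=e, h+11=s, a+2=c, r+11=c, t+2=v.

esccv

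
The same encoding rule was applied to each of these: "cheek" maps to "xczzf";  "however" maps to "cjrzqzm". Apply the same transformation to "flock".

Compare letters: c→x is +21, h→c is +21, e→z is +21 — a constant shift. It's a constant shift of +21 (ROT21).
On flock: f+21=a, l+21=g, o+21=j, c+21=x, k+21=f.

agjxf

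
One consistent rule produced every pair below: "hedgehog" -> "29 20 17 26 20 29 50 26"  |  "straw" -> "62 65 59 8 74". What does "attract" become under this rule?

With a=1..z=26, the number is 3·pos + 5.
On attract: a=1→8, t=20→65, t=20→65, r=18→59, a=1→8, c=3→14, t=20→65.

8 65 65 59 8 14 65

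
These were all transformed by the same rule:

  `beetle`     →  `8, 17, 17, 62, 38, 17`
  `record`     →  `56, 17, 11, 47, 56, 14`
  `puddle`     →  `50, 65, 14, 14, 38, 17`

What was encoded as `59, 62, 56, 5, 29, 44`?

strain

b(#2)→8 and e(#5)→17: differences scale by 3, so n = 3·pos + 2. With a=1..z=26, the number is 3·pos + 2.
Decoding 59, 62, 56, 5, 29, 44: 59→(59−2)÷3=19=s, 62→(62−2)÷3=20=t, 56→(56−2)÷3=18=r, 5→(5−2)÷3=1=a, 29→(29−2)÷3=9=i, 44→(44−2)÷3=14=n.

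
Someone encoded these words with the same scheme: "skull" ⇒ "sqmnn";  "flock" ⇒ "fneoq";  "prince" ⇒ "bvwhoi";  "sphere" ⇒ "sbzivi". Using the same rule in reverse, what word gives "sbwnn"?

spill

s(18)→s(18) and k(10)→q(16) fit y≡23x+20 (mod 26); the inverse of 23 mod 26 is 17. Treating letters as 0–25, the rule is x ↦ 23x + 20 (mod 26).
Reversing it on sbwnn: s(18)→17·(18−20)≡18=s; b(1)→17·(1−20)≡15=p; w(22)→17·(22−20)≡8=i; n(13)→17·(13−20)≡11=l; n(13)→17·(13−20)≡11=l (all mod 26).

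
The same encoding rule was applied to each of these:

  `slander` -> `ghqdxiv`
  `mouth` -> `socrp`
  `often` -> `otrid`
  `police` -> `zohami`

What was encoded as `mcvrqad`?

s(18)→g(6) and l(11)→h(7) fit y≡11x+16 (mod 26); the inverse of 11 mod 26 is 19. This is an affine cipher: with a=0,…,z=25, each position x becomes (11x+16) mod 26.
Decoding mcvrqad: m(12)→19·(12−16)≡2=c; c(2)→19·(2−16)≡20=u; v(21)→19·(21−16)≡17=r; r(17)→19·(17−16)≡19=t; q(16)→19·(16−16)≡0=a; a(0)→19·(0−16)≡8=i; d(3)→19·(3−16)≡13=n (all mod 26).

curtain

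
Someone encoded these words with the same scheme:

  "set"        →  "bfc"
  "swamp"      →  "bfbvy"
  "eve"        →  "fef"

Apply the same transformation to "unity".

vwjch

The shift depends on letter class: consonant s→b is +9, but vowel e→f is +1. Two shifts are in play — +1 for a/e/i/o/u, +9 for every other letter.
For unity: u(vowel)+1=v, n(cons)+9=w, i(vowel)+1=j, t(cons)+9=c, y(cons)+9=h.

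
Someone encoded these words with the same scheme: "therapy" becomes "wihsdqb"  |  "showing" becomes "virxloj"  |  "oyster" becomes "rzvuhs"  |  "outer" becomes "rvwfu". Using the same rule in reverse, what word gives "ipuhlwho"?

Shifts by position in therapy: pos 0: t→w (+3), pos 1: h→i (+1), pos 2: e→h (+3), pos 3: r→s (+1) — repeating every 2. It's a Vigenère-style cipher with numeric key [3,1]: position i shifts by key[i mod 2].
Undoing it on ipuhlwho: i−3=f, p−1=o, u−3=r, h−1=g, l−3=i, w−1=v, h−3=e, o−1=n.

forgiven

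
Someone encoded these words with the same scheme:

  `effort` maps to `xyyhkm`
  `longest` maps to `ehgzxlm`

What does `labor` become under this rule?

etuhk

Compare letters: e→x is +19, f→y is +19, f→y is +19 — a constant shift. This is a Caesar cipher with shift 19.
On labor: l+19=e, a+19=t, b+19=u, o+19=h, r+19=k.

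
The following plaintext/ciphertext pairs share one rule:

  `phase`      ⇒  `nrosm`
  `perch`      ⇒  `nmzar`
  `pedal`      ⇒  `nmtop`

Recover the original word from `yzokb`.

p(15)→n(13) and h(7)→r(17) fit y≡19x+14 (mod 26); the inverse of 19 mod 26 is 11. This is an affine cipher: with a=0,…,z=25, each position x becomes (19x+14) mod 26.
Reversing it on yzokb: y(24)→11·(24−14)≡6=g; z(25)→11·(25−14)≡17=r; o(14)→11·(14−14)≡0=a; k(10)→11·(10−14)≡8=i; b(1)→11·(1−14)≡13=n (all mod 26).

grain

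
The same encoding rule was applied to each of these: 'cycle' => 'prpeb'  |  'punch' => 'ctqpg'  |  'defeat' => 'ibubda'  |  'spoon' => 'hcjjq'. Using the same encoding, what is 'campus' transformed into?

c(2)→p(15) and y(24)→r(17) fit y≡19x+3 (mod 26); the inverse of 19 mod 26 is 11. Treating letters as 0–25, the rule is x ↦ 19x + 3 (mod 26).
For campus: c(2)→19·2+3≡15=p; a(0)→19·0+3≡3=d; m(12)→19·12+3≡23=x; p(15)→19·15+3≡2=c; u(20)→19·20+3≡19=t; s(18)→19·18+3≡7=h (all mod 26).

pdxcth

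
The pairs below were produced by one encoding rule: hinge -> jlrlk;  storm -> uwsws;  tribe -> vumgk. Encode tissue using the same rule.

vlwxal

The shift increases by 1 at each position, starting from +2: 2, 3, 4, ….
On tissue: t+2=v, i+3=l, s+4=w, s+5=x, u+6=a, e+7=l.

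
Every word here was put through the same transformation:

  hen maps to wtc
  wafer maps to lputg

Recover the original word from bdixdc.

Compare letters: h→w is +15, e→t is +15, n→c is +15 — a constant shift. Each letter is shifted forward by 15 in the alphabet (a Caesar shift of +15).
Decoding bdixdc: b−15=m, d−15=o, i−15=t, x−15=i, d−15=o, c−15=n.

motion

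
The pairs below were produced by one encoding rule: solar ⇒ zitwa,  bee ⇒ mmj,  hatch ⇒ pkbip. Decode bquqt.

limit

The output letters match the input read backwards, each shifted +8: solar reversed is ralos. Read the word backwards and shift each letter +8.
Undoing it on bquqt: shift back: b−8=t, q−8=i, u−8=m, q−8=i, t−8=l → timil; then reverse → limit.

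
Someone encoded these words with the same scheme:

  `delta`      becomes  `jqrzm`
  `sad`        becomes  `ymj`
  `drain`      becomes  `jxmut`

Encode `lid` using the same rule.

The shift depends on letter class: consonant d→j is +6, but vowel e→q is +12. Vowels shift forward by 12 and consonants shift forward by 6.
On lid: l(cons)+6=r, i(vowel)+12=u, d(cons)+6=j.

ruj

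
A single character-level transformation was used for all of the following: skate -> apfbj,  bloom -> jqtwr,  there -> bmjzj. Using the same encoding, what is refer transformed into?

Shifts by position in skate: pos 0: s→a (+8), pos 1: k→p (+5), pos 2: a→f (+5), pos 3: t→b (+8), pos 4: e→j (+5) — repeating every 3. It's a Vigenère-style cipher with numeric key [8,5,5]: position i shifts by key[i mod 3].
For refer: r+8=z, e+5=j, f+5=k, e+8=m, r+5=w.

zjkmw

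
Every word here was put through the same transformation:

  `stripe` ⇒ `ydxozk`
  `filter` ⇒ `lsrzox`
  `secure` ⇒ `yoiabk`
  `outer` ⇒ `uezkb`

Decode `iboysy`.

crisis

Shifts by position in stripe: pos 0: s→y (+6), pos 1: t→d (+10), pos 2: r→x (+6), pos 3: i→o (+6), pos 4: p→z (+10), pos 5: e→k (+6) — repeating every 3. It's a Vigenère-style cipher with numeric key [6,10,6]: position i shifts by key[i mod 3].
Undoing it on iboysy: i−6=c, b−10=r, o−6=i, y−6=s, s−10=i, y−6=s.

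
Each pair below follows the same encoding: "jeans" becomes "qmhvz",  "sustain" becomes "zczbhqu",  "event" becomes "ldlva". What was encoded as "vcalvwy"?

outdoor

Shifts by position in jeans: pos 0: j→q (+7), pos 1: e→m (+8), pos 2: a→h (+7), pos 3: n→v (+8) — repeating every 2. A repeating key of period 2 is used — shifts +7, +8 over and over.
Decoding vcalvwy: v−7=o, c−8=u, a−7=t, l−8=d, v−7=o, w−8=o, y−7=r.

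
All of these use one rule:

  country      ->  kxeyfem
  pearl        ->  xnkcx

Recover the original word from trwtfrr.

limited

In country: c→k is +8, o→x is +9, u→e is +10, n→y is +11 — the shift increases by 1 each position. Each letter shifts forward by (position + 8), i.e. 8, 9, 10, … — the shift grows by one for each successive letter.
Undoing it on trwtfrr: t−8=l, r−9=i, w−10=m, t−11=i, f−12=t, r−13=e, r−14=d.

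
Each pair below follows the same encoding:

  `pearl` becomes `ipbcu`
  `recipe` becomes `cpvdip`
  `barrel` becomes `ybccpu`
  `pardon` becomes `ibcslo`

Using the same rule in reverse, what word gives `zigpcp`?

p(15)→i(8) and e(4)→p(15) fit y≡23x+1 (mod 26); the inverse of 23 mod 26 is 17. Each letter's alphabet position (a=0..z=25) is mapped through 23·x+1 mod 26 — an affine cipher.
Reversing it on zigpcp: z(25)→17·(25−1)≡18=s; i(8)→17·(8−1)≡15=p; g(6)→17·(6−1)≡7=h; p(15)→17·(15−1)≡4=e; c(2)→17·(2−1)≡17=r; p(15)→17·(15−1)≡4=e (all mod 26).

sphere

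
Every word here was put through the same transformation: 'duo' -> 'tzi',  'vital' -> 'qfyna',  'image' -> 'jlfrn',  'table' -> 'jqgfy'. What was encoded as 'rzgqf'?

album

Two steps: reverse the string, then apply a Caesar shift of +5.
Reversing it on rzgqf: shift back: r−5=m, z−5=u, g−5=b, q−5=l, f−5=a → mubla; then reverse → album.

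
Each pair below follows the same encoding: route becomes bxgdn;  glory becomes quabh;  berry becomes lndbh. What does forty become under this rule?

pxddh

Shifts by position in route: pos 0: r→b (+10), pos 1: o→x (+9), pos 2: u→g (+12), pos 3: t→d (+10), pos 4: e→n (+9) — repeating every 3. It's a Vigenère-style cipher with numeric key [10,9,12]: position i shifts by key[i mod 3].
Applying it to forty: f+10=p, o+9=x, r+12=d, t+10=d, y+9=h.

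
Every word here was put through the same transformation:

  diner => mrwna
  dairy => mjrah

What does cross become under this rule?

laxbb

Each letter is shifted forward by 9 in the alphabet (a Caesar shift of +9).
For cross: c+9=l, r+9=a, o+9=x, s+9=b, s+9=b.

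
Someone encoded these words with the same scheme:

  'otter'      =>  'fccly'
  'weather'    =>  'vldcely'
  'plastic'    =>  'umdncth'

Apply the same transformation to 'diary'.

wtdyz

o(14)→f(5) and t(19)→c(2) fit y≡15x+3 (mod 26); the inverse of 15 mod 26 is 7. Each letter's alphabet position (a=0..z=25) is mapped through 15·x+3 mod 26 — an affine cipher.
For diary: d(3)→15·3+3≡22=w; i(8)→15·8+3≡19=t; a(0)→15·0+3≡3=d; r(17)→15·17+3≡24=y; y(24)→15·24+3≡25=z (all mod 26).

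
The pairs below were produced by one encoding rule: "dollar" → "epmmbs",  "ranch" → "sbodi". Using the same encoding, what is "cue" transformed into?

Compare letters: d→e is +1, o→p is +1, l→m is +1 — a constant shift. It's a constant shift of +1 (ROT1).
On cue: c+1=d, u+1=v, e+1=f.

dvf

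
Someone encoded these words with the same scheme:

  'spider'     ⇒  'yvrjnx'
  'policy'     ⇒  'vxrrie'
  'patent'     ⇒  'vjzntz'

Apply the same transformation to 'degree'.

jnmxnn

Vowels shift forward by 9 and consonants shift forward by 6.
For degree: d(cons)+6=j, e(vowel)+9=n, g(cons)+6=m, r(cons)+6=x, e(vowel)+9=n, e(vowel)+9=n.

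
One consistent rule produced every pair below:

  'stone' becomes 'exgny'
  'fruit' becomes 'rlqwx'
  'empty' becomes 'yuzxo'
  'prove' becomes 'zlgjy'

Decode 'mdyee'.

chess

s(18)→e(4) and t(19)→x(23) fit y≡19x+0 (mod 26); the inverse of 19 mod 26 is 11. Treating letters as 0–25, the rule is x ↦ 19x + 0 (mod 26).
Undoing it on mdyee: m(12)→11·(12−0)≡2=c; d(3)→11·(3−0)≡7=h; y(24)→11·(24−0)≡4=e; e(4)→11·(4−0)≡18=s; e(4)→11·(4−0)≡18=s (all mod 26).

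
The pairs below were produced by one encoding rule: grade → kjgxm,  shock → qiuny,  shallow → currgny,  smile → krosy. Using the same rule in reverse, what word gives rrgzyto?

install

Two steps: reverse the string, then apply a Caesar shift of +6.
Undoing it on rrgzyto: shift back: r−6=l, r−6=l, g−6=a, z−6=t, y−6=s, t−6=n, o−6=i → llatsni; then reverse → install.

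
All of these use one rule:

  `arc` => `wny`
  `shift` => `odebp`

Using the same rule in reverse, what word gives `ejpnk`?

Compare letters: a→w is +22, r→n is +22, c→y is +22 — a constant shift. Every letter moves 22 places later in the alphabet, wrapping around z→a.
Undoing it on ejpnk: e−22=i, j−22=n, p−22=t, n−22=r, k−22=o.

intro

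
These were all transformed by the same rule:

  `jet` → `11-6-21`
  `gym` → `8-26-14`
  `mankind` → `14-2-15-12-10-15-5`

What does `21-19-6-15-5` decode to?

trend

j is letter #10 and maps to 11: an offset of 1. The number is (letter's place in the alphabet, a=1) + 1.
Reversing it on 21-19-6-15-5: 21→(21−1)÷1=20=t, 19→(19−1)÷1=18=r, 6→(6−1)÷1=5=e, 15→(15−1)÷1=14=n, 5→(5−1)÷1=4=d.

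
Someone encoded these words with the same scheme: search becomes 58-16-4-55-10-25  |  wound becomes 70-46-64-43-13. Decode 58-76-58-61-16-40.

system

s(#19)→58 and e(#5)→16: differences scale by 3, so n = 3·pos + 1. The formula is n = 3×(alphabet index, a=1) + 1.
Decoding 58-76-58-61-16-40: 58→(58−1)÷3=19=s, 76→(76−1)÷3=25=y, 58→(58−1)÷3=19=s, 61→(61−1)÷3=20=t, 16→(16−1)÷3=5=e, 40→(40−1)÷3=13=m.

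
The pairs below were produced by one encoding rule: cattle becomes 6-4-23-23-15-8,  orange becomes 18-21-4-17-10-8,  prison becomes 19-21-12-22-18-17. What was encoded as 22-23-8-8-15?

steel

Each letter is replaced by its alphabet position (a=1..z=26) + 3.
Decoding 22-23-8-8-15: 22→(22−3)÷1=19=s, 23→(23−3)÷1=20=t, 8→(8−3)÷1=5=e, 8→(8−3)÷1=5=e, 15→(15−3)÷1=12=l.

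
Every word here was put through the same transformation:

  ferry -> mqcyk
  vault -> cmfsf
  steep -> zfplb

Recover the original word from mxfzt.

flush

Shifts by position in ferry: pos 0: f→m (+7), pos 1: e→q (+12), pos 2: r→c (+11), pos 3: r→y (+7), pos 4: y→k (+12) — repeating every 3. A repeating key of period 3 is used — shifts +7, +12, +11 over and over.
Reversing it on mxfzt: m−7=f, x−12=l, f−11=u, z−7=s, t−12=h.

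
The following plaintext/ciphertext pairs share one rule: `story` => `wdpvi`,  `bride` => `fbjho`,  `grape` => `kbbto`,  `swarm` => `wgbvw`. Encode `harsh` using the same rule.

lkswr

Shifts by position in story: pos 0: s→w (+4), pos 1: t→d (+10), pos 2: o→p (+1), pos 3: r→v (+4), pos 4: y→i (+10) — repeating every 3. The shifts repeat in a cycle of length 3: positions 0,1,… shift by +4, +10, +1, then the pattern repeats.
For harsh: h+4=l, a+10=k, r+1=s, s+4=w, h+10=r.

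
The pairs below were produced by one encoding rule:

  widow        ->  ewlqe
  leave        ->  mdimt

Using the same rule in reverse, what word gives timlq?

The output letters match the input read backwards, each shifted +8: widow reversed is wodiw. Two steps: reverse the string, then apply a Caesar shift of +8.
Reversing it on timlq: shift back: t−8=l, i−8=a, m−8=e, l−8=d, q−8=i → laedi; then reverse → ideal.

ideal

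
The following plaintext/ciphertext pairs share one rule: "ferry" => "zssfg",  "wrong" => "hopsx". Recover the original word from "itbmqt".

splash

The output letters match the input read backwards, each shifted +1: ferry reversed is yrref. Read the word backwards and shift each letter +1.
Decoding itbmqt: shift back: i−1=h, t−1=s, b−1=a, m−1=l, q−1=p, t−1=s → hsalps; then reverse → splash.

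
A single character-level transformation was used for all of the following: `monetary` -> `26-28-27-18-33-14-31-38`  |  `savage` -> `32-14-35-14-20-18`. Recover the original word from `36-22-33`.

Letters become their 1-based position plus 13 (so a→14, b→15, …).
Reversing it on 36-22-33: 36→(36−13)÷1=23=w, 22→(22−13)÷1=9=i, 33→(33−13)÷1=20=t.

wit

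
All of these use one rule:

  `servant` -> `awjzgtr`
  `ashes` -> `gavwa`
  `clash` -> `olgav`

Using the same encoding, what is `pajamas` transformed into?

bgdgcga

s(18)→a(0) and e(4)→w(22) fit y≡17x+6 (mod 26); the inverse of 17 mod 26 is 23. Treating letters as 0–25, the rule is x ↦ 17x + 6 (mod 26).
For pajamas: p(15)→17·15+6≡1=b; a(0)→17·0+6≡6=g; j(9)→17·9+6≡3=d; a(0)→17·0+6≡6=g; m(12)→17·12+6≡2=c; a(0)→17·0+6≡6=g; s(18)→17·18+6≡0=a (all mod 26).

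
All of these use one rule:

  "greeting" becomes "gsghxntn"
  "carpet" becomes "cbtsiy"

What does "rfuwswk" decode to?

restore

Each letter shifts forward by its position index (0, 1, 2, …) — the shift grows by one for each successive letter.
Reversing it on rfuwswk: r−0=r, f−1=e, u−2=s, w−3=t, s−4=o, w−5=r, k−6=e.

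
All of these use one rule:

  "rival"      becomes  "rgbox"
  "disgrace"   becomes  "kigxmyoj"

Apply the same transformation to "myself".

lrkyes

The output letters match the input read backwards, each shifted +6: rival reversed is lavir. The word is reversed, then every letter is shifted forward by 6.
For myself: reverse → flesym; then shift: f+6=l, l+6=r, e+6=k, s+6=y, y+6=e, m+6=s.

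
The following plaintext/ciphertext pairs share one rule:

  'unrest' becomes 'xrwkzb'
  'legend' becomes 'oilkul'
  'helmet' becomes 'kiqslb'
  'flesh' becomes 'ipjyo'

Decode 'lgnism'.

icicle

Each letter shifts forward by (position + 3), i.e. 3, 4, 5, … — the shift grows by one for each successive letter.
Decoding lgnism: l−3=i, g−4=c, n−5=i, i−6=c, s−7=l, m−8=e.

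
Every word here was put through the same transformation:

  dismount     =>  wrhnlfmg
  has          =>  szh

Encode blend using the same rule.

yovmw

Each pair mirrors across the alphabet (d↔w, i↔r, s↔h): positions sum to 25. This is the alphabet-reversal cipher (Atbash): a becomes z, b becomes y, etc.
For blend: b↔y, l↔o, e↔v, n↔m, d↔w.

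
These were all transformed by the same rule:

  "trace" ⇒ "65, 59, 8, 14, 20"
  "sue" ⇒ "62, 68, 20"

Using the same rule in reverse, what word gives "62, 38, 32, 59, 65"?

t(#20)→65 and r(#18)→59: differences scale by 3, so n = 3·pos + 5. Each letter becomes 3×(its alphabet position, a=1..z=26) + 5.
Reversing it on 62, 38, 32, 59, 65: 62→(62−5)÷3=19=s, 38→(38−5)÷3=11=k, 32→(32−5)÷3=9=i, 59→(59−5)÷3=18=r, 65→(65−5)÷3=20=t.

skirt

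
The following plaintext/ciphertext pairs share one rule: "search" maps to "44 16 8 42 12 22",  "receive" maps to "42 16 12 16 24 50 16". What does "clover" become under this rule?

The formula is n = 2×(alphabet index, a=1) + 6.
For clover: c=3→12, l=12→30, o=15→36, v=22→50, e=5→16, r=18→42.

12 30 36 50 16 42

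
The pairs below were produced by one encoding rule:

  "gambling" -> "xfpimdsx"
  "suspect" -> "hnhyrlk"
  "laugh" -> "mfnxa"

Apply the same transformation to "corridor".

g(6)→x(23) and a(0)→f(5) fit y≡3x+5 (mod 26); the inverse of 3 mod 26 is 9. Treating letters as 0–25, the rule is x ↦ 3x + 5 (mod 26).
For corridor: c(2)→3·2+5≡11=l; o(14)→3·14+5≡21=v; r(17)→3·17+5≡4=e; r(17)→3·17+5≡4=e; i(8)→3·8+5≡3=d; d(3)→3·3+5≡14=o; o(14)→3·14+5≡21=v; r(17)→3·17+5≡4=e (all mod 26).

lveedove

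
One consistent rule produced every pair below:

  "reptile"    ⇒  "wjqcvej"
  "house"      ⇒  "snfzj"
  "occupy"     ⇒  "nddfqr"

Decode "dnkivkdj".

convince

This is an affine cipher: with a=0,…,z=25, each position x becomes (3x+23) mod 26.
Undoing it on dnkivkdj: d(3)→9·(3−23)≡2=c; n(13)→9·(13−23)≡14=o; k(10)→9·(10−23)≡13=n; i(8)→9·(8−23)≡21=v; v(21)→9·(21−23)≡8=i; k(10)→9·(10−23)≡13=n; d(3)→9·(3−23)≡2=c; j(9)→9·(9−23)≡4=e (all mod 26).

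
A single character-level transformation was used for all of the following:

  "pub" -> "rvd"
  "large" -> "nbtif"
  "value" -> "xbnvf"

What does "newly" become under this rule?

The shift depends on letter class: consonant p→r is +2, but vowel u→v is +1. Vowels shift forward by 1 and consonants shift forward by 2.
On newly: n(cons)+2=p, e(vowel)+1=f, w(cons)+2=y, l(cons)+2=n, y(cons)+2=a.

pfyna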